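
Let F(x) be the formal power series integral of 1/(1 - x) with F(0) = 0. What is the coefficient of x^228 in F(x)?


1/(1 - x) = sum_{k>=0} x^k. Integrating termwise and using F(0) = 0 gives
F(x) = sum_{k>=0} x^(k+1) / (k+1) = sum_{m>=1} x^m / m = -ln(1 - x).
So the coefficient of x^228 is 1/228 = 1/228.

1/228


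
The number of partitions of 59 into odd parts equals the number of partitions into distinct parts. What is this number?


Computing partitions of 59 into odd parts (1, 3, 5, ...):
Using the generating function prod_{k>=0} 1/(1-x^(2k+1)),
the count is 9792

9792


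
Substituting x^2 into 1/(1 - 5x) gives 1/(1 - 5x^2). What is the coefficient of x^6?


The coefficient of x^(2m) in 1/(1 - 5x^2) is 5^m.
With n = 6 = 2*3, the coefficient is 5^3 = 125.

125


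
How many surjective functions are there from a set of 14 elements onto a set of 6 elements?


By inclusion-exclusion on which target elements are missed, the number of surjections from an n-set onto a k-set is
surj(n, k) = sum_{j=0}^{k} (-1)^j C(k, j) (k - j)^n.
Equivalently surj(n, k) = k! * S(n, k), where S(n, k) is the Stirling number of the second kind.
For n = 14, k = 6:
S(14, 6) = 63436373, so
surj = 6! * 63436373 = 720 * 63436373 = 45674188560.

45674188560


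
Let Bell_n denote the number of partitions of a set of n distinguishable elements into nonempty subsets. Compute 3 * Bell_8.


Bell_8 can be computed from the Bell triangle or from Dobinski's identity Bell_n = (1/e) * sum_{k>=0} k^n / k!.
Computing Bell_8 = 4140.
Then 3 * 4140 = 12420.

12420


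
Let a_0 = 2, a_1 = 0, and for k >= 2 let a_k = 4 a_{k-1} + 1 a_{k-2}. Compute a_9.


Iterating the recurrence forward:
a_0 = 2
a_1 = 0
a_2 = 4*0 + 1*2 = 2
a_3 = 4*2 + 1*0 = 8
a_4 = 4*8 + 1*2 = 34
a_5 = 4*34 + 1*8 = 144
a_6 = 4*144 + 1*34 = 610
a_7 = 4*610 + 1*144 = 2584
a_8 = 4*2584 + 1*610 = 10946
a_9 = 4*10946 + 1*2584 = 46368
So a_9 = 46368.

46368


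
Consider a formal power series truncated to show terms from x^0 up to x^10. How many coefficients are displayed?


From x^0 to x^10 inclusive, the count is 10 - 0 + 1 = 11.

11


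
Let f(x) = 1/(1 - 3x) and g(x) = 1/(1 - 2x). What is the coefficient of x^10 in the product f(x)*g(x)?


The coefficient of x^n in f*g is the Cauchy product: sum_{k=0}^{n} a^k * b^(n-k).
With a=3, b=2, n=10:
sum_{k=0}^{10} 3^k * 2^(10-k)
= 175099

175099


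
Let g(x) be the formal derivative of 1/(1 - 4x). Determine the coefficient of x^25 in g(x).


Differentiate termwise: d/dx sum_{k>=0} 4^k x^k = sum_{k>=1} k 4^k x^(k-1) = sum_{j>=0} (j+1) 4^(j+1) x^j.
Equivalently, d/dx [1/(1 - 4x)] = 4/(1 - 4x)^2.
For j = 25: 26 * 4^26 = 26 * 4503599627370496 = 117093590311632896.

117093590311632896


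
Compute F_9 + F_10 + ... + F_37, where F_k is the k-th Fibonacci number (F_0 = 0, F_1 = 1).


Use the identity sum_{k=0}^{N} F_k = F_{N+2} - 1 (which follows from F_{k+2} - F_{k+1} = F_k). Then
sum_{k=9}^{37} F_k = (F_{39} - 1) - (F_{10} - 1) = F_{39} - F_{10}.
Computing: F_{39} = 63245986, F_{10} = 55, so
Sum = 63245986 - 55 = 63245931.

63245931


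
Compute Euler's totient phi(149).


phi(n) counts integers in [1, n] coprime to n. Using the multiplicative formula phi(n) = n * prod_{p | n} (1 - 1/p):
149 = 149, so
phi(149) = 149 * (1 - 1/149) = 148.

148


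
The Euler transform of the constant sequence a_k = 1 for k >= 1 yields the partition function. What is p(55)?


The Euler transform converts the sequence a_k = 1 into the number of integer partitions.
Using the recurrence or dynamic programming:
p(55) = 451276

451276


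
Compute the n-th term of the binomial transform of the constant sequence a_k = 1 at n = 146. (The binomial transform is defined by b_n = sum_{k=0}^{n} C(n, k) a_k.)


With a_k = 1 for all k, b_n = sum_{k=0}^{n} C(n, k) = 2^n by the binomial theorem.
For n = 146: 2^146 = 89202980794122492566142873090593446023921664.

89202980794122492566142873090593446023921664


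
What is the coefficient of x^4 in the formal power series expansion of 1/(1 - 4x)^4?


The general identity 1/(1 - c x)^r = sum_{k>=0} c^k C(k + r - 1, r - 1) x^k follows by substituting y = c x into 1/(1 - y)^r = sum_{k>=0} C(k + r - 1, r - 1) y^k.
For c = 4, r = 4, k = 4:
4^4 * C(7, 3) = 256 * 35 = 8960.

8960


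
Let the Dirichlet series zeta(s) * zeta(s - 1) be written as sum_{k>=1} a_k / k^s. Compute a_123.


Convolution gives a_k = sum_{d | k} d * 1 = sum_{d | k} d = sigma(k), the sum of positive divisors of k.
For k = 123, the divisors are 1, 3, 41, 123, so
sigma(123) = 1 + 3 + 41 + 123 = 168.

168


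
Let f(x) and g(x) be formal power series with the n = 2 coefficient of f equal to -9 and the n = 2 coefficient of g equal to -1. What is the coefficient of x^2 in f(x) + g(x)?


Addition of formal power series is termwise.
The coefficient of x^2 in f + g = -9 + -1
= -10

-10


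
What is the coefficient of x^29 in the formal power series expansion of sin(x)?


The Maclaurin series is sin(t) = sum_{k>=0} (-1)^k t^(2k+1) / (2k+1)!, so substituting t = x, only odd powers of x are nonzero, with coefficient of x^(2k+1) equal to (-1)^k / (2k+1)!.
Write 29 = 2*14 + 1, giving the coefficient (-1)^14 / 29! = 1/8841761993739701954543616000000 = 1/8841761993739701954543616000000.

1/8841761993739701954543616000000


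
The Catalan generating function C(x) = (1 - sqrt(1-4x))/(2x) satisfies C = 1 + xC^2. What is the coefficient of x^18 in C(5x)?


Substituting x -> 5x scales the n-th coefficient by 5^n, so [x^18] C(5x) = 5^18 * C_18.
C_18 = C(2*18, 18)/(19) = 9075135300/19 = 477638700.
So 5^18 * 477638700 = 3814697265625 * 477638700 = 1822047042846679687500.

1822047042846679687500


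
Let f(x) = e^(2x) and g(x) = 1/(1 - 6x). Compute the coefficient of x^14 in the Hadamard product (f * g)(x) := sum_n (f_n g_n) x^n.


Expanding: f_k = 2^k/k! (from e^(2x)) and g_k = 6^k (from 1/(1 - 6x)). So the Hadamard coefficient (f * g)_k = 2^k 6^k / k! = (12)^k / k!.
For k = 14: 12^14/14! = 1283918464548864/87178291200 = 2579890176/175175.

2579890176/175175


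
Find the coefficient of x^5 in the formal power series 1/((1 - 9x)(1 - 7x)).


By partial fractions or Cauchy convolution:
The coefficient equals sum_{k=0}^{5} 9^k * 7^(5-k).
= 206896

206896


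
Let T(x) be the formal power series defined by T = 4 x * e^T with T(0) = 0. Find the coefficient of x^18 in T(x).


Apply the Lagrange inversion formula: if T = 4 x * phi(T) with phi(t) = e^t, then
[x^n] T = 4^n * (1/n) [t^(n-1)] phi(t)^n = 4^n * (1/n) [t^(n-1)] e^(n t) = 4^n * (1/n) * n^(n-1) / (n-1)! = 4^n * n^(n-1) / n!.
When c = 1 this is the Cayley count of rooted labeled trees on n vertices, divided by n!.
For n = 18: 4^18 * 18^17 / 18! = 68719476736 * 2185911559738696531968/6402373705728000 = 349351379311776170508288/14889875.

349351379311776170508288/14889875


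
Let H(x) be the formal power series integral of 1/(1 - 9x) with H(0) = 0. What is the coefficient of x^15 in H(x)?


1/(1 - 9x) = sum_{k>=0} 9^k x^k. Integrating termwise with H(0) = 0:
H(x) = sum_{k>=0} 9^k x^(k+1) / (k+1) = sum_{m>=1} 9^(m-1) x^m / m.
For m = 15: 9^14/15 = 22876792454961/15 = 7625597484987/5.

7625597484987/5


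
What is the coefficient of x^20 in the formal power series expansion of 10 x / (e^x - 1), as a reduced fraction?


The exponential generating function for Bernoulli numbers is
x / (e^x - 1) = sum_{k>=0} B_k x^k / k!.
So the coefficient of x^20 in 10 x / (e^x - 1) is 10 B_20 / 20!.
Computing: B_20 = -174611/330, 20! = 2432902008176640000, giving
10 * -174611/330 / 2432902008176640000 = -174611/80285766269829120000.

-174611/80285766269829120000


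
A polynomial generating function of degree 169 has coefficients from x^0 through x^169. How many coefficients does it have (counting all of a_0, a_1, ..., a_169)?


A polynomial of degree 169 takes the form a_0 + a_1 x + ... + a_169 x^169.
The number of coefficients is 169 + 1 = 170.

170


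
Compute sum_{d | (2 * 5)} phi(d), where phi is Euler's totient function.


First, 2 * 5 = 10. One classical identity is sum_{d | n} phi(d) = n (each k in [1, n] has a unique gcd with n, and among the k's with gcd(k, n) = n/d there are phi(d) of them). So the sum equals 10. We also verify directly:
Divisors of 10: 1, 2, 5, 10.
phi values: 1, 1, 4, 4.
Sum = 10.

10


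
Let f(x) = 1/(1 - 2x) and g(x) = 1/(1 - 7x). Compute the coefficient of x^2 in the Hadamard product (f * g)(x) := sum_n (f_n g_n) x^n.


f has coefficients f_k = 2^k and g has coefficients g_k = 7^k, so the Hadamard product has coefficient (f*g)_k = 2^k * 7^k = 14^k.
For k = 2: 14^2 = 196.

196


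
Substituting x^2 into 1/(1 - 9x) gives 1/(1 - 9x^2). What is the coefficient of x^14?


The coefficient of x^(2m) in 1/(1 - 9x^2) is 9^m.
With n = 14 = 2*7, the coefficient is 9^7 = 4782969.

4782969


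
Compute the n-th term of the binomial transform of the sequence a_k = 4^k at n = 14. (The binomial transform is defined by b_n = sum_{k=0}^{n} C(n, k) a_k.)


With a_k = 4^k, b_n = sum_{k=0}^{n} C(n, k) 4^k = (1 + 4)^n by the binomial theorem.
For n = 14: (1 + 4)^14 = 5^14 = 6103515625.

6103515625


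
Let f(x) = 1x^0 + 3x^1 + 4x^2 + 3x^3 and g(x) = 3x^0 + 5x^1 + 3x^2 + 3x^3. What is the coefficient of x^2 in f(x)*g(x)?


Cauchy product at x^2:
1*3 + 3*5 + 4*3
= 30

30


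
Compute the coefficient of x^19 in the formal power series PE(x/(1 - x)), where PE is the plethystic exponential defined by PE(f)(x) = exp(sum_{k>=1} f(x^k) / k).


For f(x) = x/(1 - x) we have
sum_{k>=1} f(x^k) / k = sum_{k>=1} (1/k) * x^k / (1 - x^k) = sum_{k, m >= 1} x^(k m) / k,
which after exponentiating simplifies to
PE(x/(1 - x)) = prod_{k>=1} 1 / (1 - x^k).
This is the generating function for the partition function p(n), so the coefficient of x^19 is p(19).
Computing p(19) by dynamic programming over parts 1, 2, ..., 19: p(19) = 490.

490


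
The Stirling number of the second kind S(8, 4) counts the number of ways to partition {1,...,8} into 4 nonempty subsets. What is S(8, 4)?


Using the explicit formula S(n,k) = (1/k!) sum_{j=0}^{k} (-1)^(k-j) C(k,j) j^n:
S(8, 4) = 1701
Equivalently, S(n,k) is n! times the coefficient of x^n in the EGF (e^x - 1)^k / k!.

1701


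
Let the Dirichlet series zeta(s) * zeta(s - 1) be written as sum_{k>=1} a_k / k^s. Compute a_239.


Convolution gives a_k = sum_{d | k} d * 1 = sum_{d | k} d = sigma(k), the sum of positive divisors of k.
For k = 239, the divisors are 1, 239, so
sigma(239) = 1 + 239 = 240.

240


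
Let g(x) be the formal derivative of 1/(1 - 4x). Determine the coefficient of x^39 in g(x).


Differentiate termwise: d/dx sum_{k>=0} 4^k x^k = sum_{k>=1} k 4^k x^(k-1) = sum_{j>=0} (j+1) 4^(j+1) x^j.
Equivalently, d/dx [1/(1 - 4x)] = 4/(1 - 4x)^2.
For j = 39: 40 * 4^40 = 40 * 1208925819614629174706176 = 48357032784585166988247040.

48357032784585166988247040


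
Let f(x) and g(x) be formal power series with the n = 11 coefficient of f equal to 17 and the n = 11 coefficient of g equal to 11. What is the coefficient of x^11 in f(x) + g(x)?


Addition of formal power series is termwise.
The coefficient of x^11 in f + g = 17 + 11
= 28

28


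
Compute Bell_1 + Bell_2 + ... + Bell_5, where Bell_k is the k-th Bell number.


Recall Bell_k counts set partitions of a k-set (with Bell_0 = 1 by convention).
Bell_1 through Bell_5: 1, 2, 5, 15, 52
Sum = 1 + 2 + 5 + 15 + 52 = 75.

75


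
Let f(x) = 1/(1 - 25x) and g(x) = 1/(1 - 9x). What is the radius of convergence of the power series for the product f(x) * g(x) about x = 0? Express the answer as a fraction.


The radius of 1/(1 - 25x) is 1/25 (nearest singularity at x = 1/25), and the radius of 1/(1 - 9x) is 1/9.
The product f(x)*g(x) = 1/((1 - 25x)(1 - 9x)) has singularities at both 1/25 and 1/9, so its radius of convergence is the distance to the nearest one:
min(1/25, 1/9) = 1/25.

1/25


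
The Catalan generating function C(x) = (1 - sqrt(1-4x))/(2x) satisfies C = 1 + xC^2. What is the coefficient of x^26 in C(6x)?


Substituting x -> 6x scales the n-th coefficient by 6^n, so [x^26] C(6x) = 6^26 * C_26.
C_26 = C(2*26, 26)/(27) = 495918532948104/27 = 18367353072152.
So 6^26 * 18367353072152 = 170581728179578208256 * 18367353072152 = 3133134829132173193758393250086912.

3133134829132173193758393250086912


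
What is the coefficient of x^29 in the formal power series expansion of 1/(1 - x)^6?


The negative binomial / multiset identity is
1/(1 - x)^r = sum_{k>=0} C(k + r - 1, r - 1) x^k.
Here r = 6 and k = 29, so the coefficient is
C(29 + 5, 5) = C(34, 5)
= 278256

278256


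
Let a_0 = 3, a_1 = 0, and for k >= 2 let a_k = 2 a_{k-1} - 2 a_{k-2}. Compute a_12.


Iterating the recurrence forward:
a_0 = 3
a_1 = 0
a_2 = 2*0 - 2*3 = -6
a_3 = 2*-6 - 2*0 = -12
a_4 = 2*-12 - 2*-6 = -12
a_5 = 2*-12 - 2*-12 = 0
a_6 = 2*0 - 2*-12 = 24
a_7 = 2*24 - 2*0 = 48
a_8 = 2*48 - 2*24 = 48
a_9 = 2*48 - 2*48 = 0
a_10 = 2*0 - 2*48 = -96
a_11 = 2*-96 - 2*0 = -192
a_12 = 2*-192 - 2*-96 = -192
So a_12 = -192.

-192


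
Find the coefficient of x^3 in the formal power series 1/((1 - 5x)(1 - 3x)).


By partial fractions or Cauchy convolution:
The coefficient equals sum_{k=0}^{3} 5^k * 3^(3-k).
= 272

272


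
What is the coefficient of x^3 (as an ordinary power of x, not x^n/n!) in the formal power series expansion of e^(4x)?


The exponential series is e^y = sum_{k>=0} y^k / k!. Substituting y = 4x gives
e^(4x) = sum_{k>=0} 4^k x^k / k!.
So the coefficient of x^n is a^n/n! with a = 4, n = 3:
4^3 / 3! = 64/6 = 32/3

32/3


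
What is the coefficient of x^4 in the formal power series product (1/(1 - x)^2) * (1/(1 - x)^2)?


Combine the factors: (1/(1 - x)^2) * (1/(1 - x)^2) = 1/(1 - x)^4.
Then use 1/(1 - x)^r = sum_{k>=0} C(k + r - 1, r - 1) x^k with r = 4 and k = 4:
C(7, 3) = 35.

35


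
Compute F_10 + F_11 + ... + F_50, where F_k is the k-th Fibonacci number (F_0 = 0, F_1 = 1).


Use the identity sum_{k=0}^{N} F_k = F_{N+2} - 1 (which follows from F_{k+2} - F_{k+1} = F_k). Then
sum_{k=10}^{50} F_k = (F_{52} - 1) - (F_{11} - 1) = F_{52} - F_{11}.
Computing: F_{52} = 32951280099, F_{11} = 89, so
Sum = 32951280099 - 89 = 32951280010.

32951280010


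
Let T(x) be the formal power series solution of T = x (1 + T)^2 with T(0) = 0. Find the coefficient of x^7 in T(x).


Apply the Lagrange inversion formula: if T = x * phi(T) with phi(t) = (1 + t)^2, then [x^n] T = (1/n) [t^(n-1)] phi(t)^n = (1/n) [t^(n-1)] (1 + t)^(2n) = (1/n) C(2n, n-1).
Using the identity C(2n, n-1) = C(2n, n) * n / (n+1), the unscaled factor equals C(2n, n) / (n+1) = C_n, the n-th Catalan number.
For n = 7: C_7 = C(14, 7) / 8 = 3432/8 = 429 = 429.

429


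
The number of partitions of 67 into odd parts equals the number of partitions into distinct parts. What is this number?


Computing partitions of 67 into odd parts (1, 3, 5, ...):
Using the generating function prod_{k>=0} 1/(1-x^(2k+1)),
the count is 22250

22250


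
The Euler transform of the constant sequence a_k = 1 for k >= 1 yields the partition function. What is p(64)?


The Euler transform converts the sequence a_k = 1 into the number of integer partitions.
Using the recurrence or dynamic programming:
p(64) = 1741630

1741630


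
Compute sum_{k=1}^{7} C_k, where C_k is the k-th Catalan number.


C_1 through C_7: 1, 2, 5, 14, 42, 132, 429
Sum = 1 + 2 + 5 + 14 + 42 + 132 + 429
= 625

625


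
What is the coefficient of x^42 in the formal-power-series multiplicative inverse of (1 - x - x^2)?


Let the inverse be f(x) = sum_{k>=0} a_k x^k. From f(x) * (1 - x - x^2) = 1 and matching coefficients:
 x^0: a_0 = 1.
 x^1: a_1 - a_0 = 0, so a_1 = 1.
 x^k (k >= 2): a_k - a_{k-1} - a_{k-2} = 0, i.e. a_k = a_{k-1} + a_{k-2}.
This is the Fibonacci-type recurrence shifted so that a_0 = a_1 = 1.
Iterating: a_0=1, a_1=1, a_2=2, a_3=3, a_4=5, a_5=8, a_6=13, a_7=21, a_8=34, a_9=55, ...
a_42 = 433494437.

433494437


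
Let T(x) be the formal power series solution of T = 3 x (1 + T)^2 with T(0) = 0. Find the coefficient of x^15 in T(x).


Apply the Lagrange inversion formula: if T = 3 x * phi(T) with phi(t) = (1 + t)^2, then [x^n] T = 3^n * (1/n) [t^(n-1)] phi(t)^n = 3^n * (1/n) [t^(n-1)] (1 + t)^(2n) = 3^n * (1/n) C(2n, n-1).
Using the identity C(2n, n-1) = C(2n, n) * n / (n+1), the unscaled factor equals C(2n, n) / (n+1) = C_n, the n-th Catalan number.
For n = 15: C_15 = C(30, 15) / 16 = 155117520/16 = 9694845.
With the 3^15 = 14348907 factor, the coefficient is 14348907 * 9694845 = 139110429284415.

139110429284415


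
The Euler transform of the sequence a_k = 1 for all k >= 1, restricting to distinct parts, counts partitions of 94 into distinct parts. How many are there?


Partitions of 94 into distinct parts can be computed via generating function.
Product (1+x)(1+x^2)(1+x^3)...
The coefficient of x^94 = 267968

267968


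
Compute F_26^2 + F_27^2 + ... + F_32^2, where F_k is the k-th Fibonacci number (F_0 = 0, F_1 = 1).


There is a standard identity sum_{k=0}^{N} F_k^2 = F_N * F_{N+1} (proved inductively from the telescoping relation F_k^2 = F_k F_{k+1} - F_{k-1} F_k). Then
sum_{k=26}^{32} F_k^2 = F_32 F_33 - F_25 F_26.
Computing: F_32 = 2178309, F_33 = 3524578, F_25 = 75025, F_26 = 121393.
Sum = 2178309 * 3524578 - 75025 * 121393 = 7668512468777.

7668512468777


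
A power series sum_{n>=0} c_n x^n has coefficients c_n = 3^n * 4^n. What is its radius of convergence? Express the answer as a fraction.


By the root test (Cauchy-Hadamard), the radius is R = 1 / limsup_n |c_n|^(1/n).
Here |c_n|^(1/n) = (3^n * 4^n)^(1/n) = 3 * 4 = 12 for all n.
So R = 1/12 = 1/12.

1/12


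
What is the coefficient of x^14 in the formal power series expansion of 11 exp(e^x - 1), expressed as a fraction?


exp(e^x - 1) is the exponential generating function for the Bell numbers Bell_k: exp(e^x - 1) = sum_{k>=0} Bell_k x^k / k!.
So the coefficient of x^14 in 11 exp(e^x - 1) is 11 Bell_14 / 14!.
Computing: Bell_14 = 190899322 and 14! = 87178291200, giving
11 * 190899322/87178291200 = 95449661/3962649600.

95449661/3962649600


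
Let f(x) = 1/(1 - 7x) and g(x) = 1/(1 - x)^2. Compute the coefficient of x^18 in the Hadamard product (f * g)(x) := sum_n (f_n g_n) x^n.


f has coefficients f_k = 7^k. For g = 1/(1 - x)^2 the coefficient is g_k = C(k + 1, 1) = k + 1. The Hadamard coefficient is (f * g)_k = 7^k * (k + 1).
For k = 18: 7^18 * 19 = 1628413597910449 * 19 = 30939858360298531.

30939858360298531


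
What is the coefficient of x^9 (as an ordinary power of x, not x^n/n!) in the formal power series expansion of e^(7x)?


The exponential series is e^y = sum_{k>=0} y^k / k!. Substituting y = 7x gives
e^(7x) = sum_{k>=0} 7^k x^k / k!.
So the coefficient of x^n is a^n/n! with a = 7, n = 9:
7^9 / 9! = 40353607/362880 = 5764801/51840

5764801/51840


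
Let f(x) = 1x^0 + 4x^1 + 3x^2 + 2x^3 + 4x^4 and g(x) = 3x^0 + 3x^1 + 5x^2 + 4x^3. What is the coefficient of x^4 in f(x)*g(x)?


Cauchy product at x^4:
4*4 + 3*5 + 2*3 + 4*3
= 49

49


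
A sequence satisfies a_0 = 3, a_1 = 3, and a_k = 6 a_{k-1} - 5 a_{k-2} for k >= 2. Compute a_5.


The characteristic equation is t^2 - 6 t + 5 = 0, with roots r_1 = 5 and r_2 = 1 (so c_1 = r_1 + r_2, c_2 = -r_1 r_2 as required).
One can use the closed form a_n = A r_1^n + B r_2^n, but direct iteration is more reliable:
a_0 = 3, a_1 = 3, a_2 = 3, a_3 = 3, a_4 = 3, a_5 = 3.
So a_5 = 3.

3


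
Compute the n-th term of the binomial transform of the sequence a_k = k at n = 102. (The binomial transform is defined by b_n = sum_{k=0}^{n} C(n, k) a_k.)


With a_k = k, b_n = sum_{k=0}^{n} C(n, k) k. Using k * C(n, k) = n * C(n-1, k-1) gives b_n = n * sum_{k>=1} C(n-1, k-1) = n * 2^(n-1).
For n = 102: 102 * 2^101 = 102 * 2535301200456458802993406410752 = 258600722446558797905327453896704.

258600722446558797905327453896704


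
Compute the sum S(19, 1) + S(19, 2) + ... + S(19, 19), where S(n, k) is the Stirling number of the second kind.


By definition, S(n, k) counts partitions of an n-set into exactly k nonempty blocks.
Computing row n = 19 for k = 1..19:
S(19, k): 1, 262143, 193448101, 11259666950, 147589284710, 693081601779, 1492924634839, 1709751003480, 1144614626805, 477297033785, 129413217791, 23466951300, 2892439160, 243577530, 13916778, 527136, 12597, 171, 1
Sum = 5832742205057. (This equals Bell_19 since the sum runs over all k.)

5832742205057


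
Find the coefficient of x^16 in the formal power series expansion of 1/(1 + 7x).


Write 1/(1 + c x) = 1/(1 - (-c) x) and apply the geometric-series identity
1/(1 - y) = sum_{k>=0} y^k to get 1/(1 + c x) = sum_{k>=0} (-c)^k x^k.
So the coefficient of x^k is (-c)^k = (-1)^k * c^k.
Here c = 7 and k = 16:
(-7)^16 = 1 * 33232930569601 = 33232930569601

33232930569601


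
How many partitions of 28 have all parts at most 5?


Using the generating function (1-x)^(-1)(1-x^2)^(-1)...(1-x^5)^(-1),
the coefficient of x^28 counts these restricted partitions.
Result = 540

540


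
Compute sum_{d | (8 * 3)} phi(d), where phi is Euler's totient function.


First, 8 * 3 = 24. One classical identity is sum_{d | n} phi(d) = n (each k in [1, n] has a unique gcd with n, and among the k's with gcd(k, n) = n/d there are phi(d) of them). So the sum equals 24. We also verify directly:
Divisors of 24: 1, 2, 3, 4, 6, 8, 12, 24.
phi values: 1, 1, 2, 2, 2, 4, 4, 8.
Sum = 24.

24


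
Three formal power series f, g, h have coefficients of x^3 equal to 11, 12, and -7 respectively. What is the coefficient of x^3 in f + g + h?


Series addition is componentwise:
11 + 12 + -7
= 16

16


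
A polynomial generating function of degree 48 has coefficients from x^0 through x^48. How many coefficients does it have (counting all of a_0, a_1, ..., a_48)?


A polynomial of degree 48 takes the form a_0 + a_1 x + ... + a_48 x^48.
The number of coefficients is 48 + 1 = 49.

49


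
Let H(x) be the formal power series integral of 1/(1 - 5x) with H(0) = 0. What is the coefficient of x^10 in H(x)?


1/(1 - 5x) = sum_{k>=0} 5^k x^k. Integrating termwise with H(0) = 0:
H(x) = sum_{k>=0} 5^k x^(k+1) / (k+1) = sum_{m>=1} 5^(m-1) x^m / m.
For m = 10: 5^9/10 = 1953125/10 = 390625/2.

390625/2


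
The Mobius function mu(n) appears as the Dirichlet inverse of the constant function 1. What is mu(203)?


203 = 7 * 29 (all distinct primes).
mu(203) = (-1)^2 = 1

1


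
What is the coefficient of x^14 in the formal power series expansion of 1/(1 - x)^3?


The expansion 1/(1 - x)^r = sum_{k>=0} C(k + r - 1, r - 1) x^k follows from the multiset / negative-binomial theorem (or from repeated differentiation of the geometric series).
For r = 3 and k = 14:
C(16, 2) = 20922789888000 / (2 * 87178291200) = 120.

120


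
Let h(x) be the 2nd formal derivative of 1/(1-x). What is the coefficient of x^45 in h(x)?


Differentiating 2 times: d^2/dx^2 [1/(1-x)] = 2!/(1-x)^3.
The expansion 1/(1-x)^3 = sum_{k>=0} C(k+2, 2) x^k, so the coefficient of x^n in 2!/(1-x)^3 is 2! * C(n+2, 2).
For n = 45: 2 * C(47, 2) = 2 * 1081 = 2162

2162


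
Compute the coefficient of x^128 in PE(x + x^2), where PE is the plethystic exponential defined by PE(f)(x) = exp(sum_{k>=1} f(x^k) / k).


With f(x) = x + x^2, the exponent is sum_{k>=1} (x^k + x^(2k)) / k = -ln(1 - x) - ln(1 - x^2). Exponentiating:
PE(x + x^2) = 1 / ((1 - x)(1 - x^2)).
This is the generating function for partitions of n into parts of size 1 or 2. The number of 2's can be any j in 0..64, and the rest are 1's, so
[x^128] = floor(128/2) + 1 = 65.

65


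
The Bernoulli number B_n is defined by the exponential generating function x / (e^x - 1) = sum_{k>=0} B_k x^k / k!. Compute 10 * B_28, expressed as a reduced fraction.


Bernoulli numbers can also be computed recursively via B_0 = 1 and sum_{j=0}^{m} C(m+1, j) B_j = 0 for m >= 1. Odd-index Bernoulli numbers vanish for k >= 3.
Computing B_28 = -23749461029/870, so 10 * B_28 = 10 * -23749461029/870 = -23749461029/87.

-23749461029/87


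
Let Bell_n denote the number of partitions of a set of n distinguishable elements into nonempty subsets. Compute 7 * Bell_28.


Bell_28 can be computed from the Bell triangle or from Dobinski's identity Bell_n = (1/e) * sum_{k>=0} k^n / k!.
Computing Bell_28 = 6160539404599934652455.
Then 7 * 6160539404599934652455 = 43123775832199542567185.

43123775832199542567185


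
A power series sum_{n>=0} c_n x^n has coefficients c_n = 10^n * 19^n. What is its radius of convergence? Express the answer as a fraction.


By the root test (Cauchy-Hadamard), the radius is R = 1 / limsup_n |c_n|^(1/n).
Here |c_n|^(1/n) = (10^n * 19^n)^(1/n) = 10 * 19 = 190 for all n.
So R = 1/190 = 1/190.

1/190


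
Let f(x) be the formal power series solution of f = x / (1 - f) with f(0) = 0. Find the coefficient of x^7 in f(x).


Apply Lagrange inversion: f = x * phi(f) with phi(t) = 1/(1 - t), so
[x^n] f = (1/n) [t^(n-1)] phi(t)^n = (1/n) [t^(n-1)] (1 - t)^(-n) = (1/n) C(2n - 2, n - 1) = C_{n-1}.
For n = 7: C_6 = C(12, 6) / 7 = 924/7 = 132 = 132.

132


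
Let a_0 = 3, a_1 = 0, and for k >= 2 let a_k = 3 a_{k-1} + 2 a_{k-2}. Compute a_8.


Iterating the recurrence forward:
a_0 = 3
a_1 = 0
a_2 = 3*0 + 2*3 = 6
a_3 = 3*6 + 2*0 = 18
a_4 = 3*18 + 2*6 = 66
a_5 = 3*66 + 2*18 = 234
a_6 = 3*234 + 2*66 = 834
a_7 = 3*834 + 2*234 = 2970
a_8 = 3*2970 + 2*834 = 10578
So a_8 = 10578.

10578


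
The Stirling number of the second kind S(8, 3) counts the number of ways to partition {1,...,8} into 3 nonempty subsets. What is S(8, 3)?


Using the explicit formula S(n,k) = (1/k!) sum_{j=0}^{k} (-1)^(k-j) C(k,j) j^n:
S(8, 3) = 966
Equivalently, S(n,k) is n! times the coefficient of x^n in the EGF (e^x - 1)^k / k!.

966


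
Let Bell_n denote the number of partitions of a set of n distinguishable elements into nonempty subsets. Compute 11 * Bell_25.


Bell_25 can be computed from the Bell triangle or from Dobinski's identity Bell_n = (1/e) * sum_{k>=0} k^n / k!.
Computing Bell_25 = 4638590332229999353.
Then 11 * 4638590332229999353 = 51024493654529992883.

51024493654529992883


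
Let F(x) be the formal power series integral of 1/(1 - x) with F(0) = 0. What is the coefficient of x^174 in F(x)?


1/(1 - x) = sum_{k>=0} x^k. Integrating termwise and using F(0) = 0 gives
F(x) = sum_{k>=0} x^(k+1) / (k+1) = sum_{m>=1} x^m / m = -ln(1 - x).
So the coefficient of x^174 is 1/174 = 1/174.

1/174


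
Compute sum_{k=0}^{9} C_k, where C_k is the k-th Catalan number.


C_0 through C_9: 1, 1, 2, 5, 14, 42, 132, 429, 1430, 4862
Sum = 1 + 1 + 2 + 5 + 14 + 42 + 132 + 429 + 1430 + 4862
= 6918

6918


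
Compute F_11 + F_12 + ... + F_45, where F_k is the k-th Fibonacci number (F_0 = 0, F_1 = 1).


Use the identity sum_{k=0}^{N} F_k = F_{N+2} - 1 (which follows from F_{k+2} - F_{k+1} = F_k). Then
sum_{k=11}^{45} F_k = (F_{47} - 1) - (F_{12} - 1) = F_{47} - F_{12}.
Computing: F_{47} = 2971215073, F_{12} = 144, so
Sum = 2971215073 - 144 = 2971214929.

2971214929


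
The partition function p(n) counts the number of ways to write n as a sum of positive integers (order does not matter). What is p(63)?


Using the generating function prod_{k>=1} 1/(1-x^k), we compute p(63).
By dynamic programming over parts 1 through 63:
p(63) = 1505499

1505499


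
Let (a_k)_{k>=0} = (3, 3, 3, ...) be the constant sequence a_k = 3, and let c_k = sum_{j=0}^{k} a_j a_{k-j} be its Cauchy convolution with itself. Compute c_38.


Since a_j = 3 for all j >= 0, the convolution sum becomes
c_k = sum_{j=0}^{k} 3 * 3 = 9 * (k + 1).
Equivalently, the generating function of (a_k) is 3/(1 - x) and its square is 9/(1 - x)^2 = sum_{k>=0} 9(k + 1) x^k.
For k = 38: 9 * 39 = 351.

351


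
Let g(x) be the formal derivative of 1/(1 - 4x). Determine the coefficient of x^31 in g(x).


Differentiate termwise: d/dx sum_{k>=0} 4^k x^k = sum_{k>=1} k 4^k x^(k-1) = sum_{j>=0} (j+1) 4^(j+1) x^j.
Equivalently, d/dx [1/(1 - 4x)] = 4/(1 - 4x)^2.
For j = 31: 32 * 4^32 = 32 * 18446744073709551616 = 590295810358705651712.

590295810358705651712


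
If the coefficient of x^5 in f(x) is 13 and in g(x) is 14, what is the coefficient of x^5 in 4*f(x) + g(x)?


Scalar multiplication scales coefficients: 4 * 13 = 52.
Then add the g coefficient: 52 + 14
= 66

66


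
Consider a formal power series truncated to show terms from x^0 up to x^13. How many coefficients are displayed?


From x^0 to x^13 inclusive, the count is 13 - 0 + 1 = 14.

14


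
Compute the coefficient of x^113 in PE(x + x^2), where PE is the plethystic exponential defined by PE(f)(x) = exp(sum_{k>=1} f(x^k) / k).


With f(x) = x + x^2, the exponent is sum_{k>=1} (x^k + x^(2k)) / k = -ln(1 - x) - ln(1 - x^2). Exponentiating:
PE(x + x^2) = 1 / ((1 - x)(1 - x^2)).
This is the generating function for partitions of n into parts of size 1 or 2. The number of 2's can be any j in 0..56, and the rest are 1's, so
[x^113] = floor(113/2) + 1 = 57.

57


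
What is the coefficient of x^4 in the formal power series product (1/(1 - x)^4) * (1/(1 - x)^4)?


Combine the factors: (1/(1 - x)^4) * (1/(1 - x)^4) = 1/(1 - x)^8.
Then use 1/(1 - x)^r = sum_{k>=0} C(k + r - 1, r - 1) x^k with r = 8 and k = 4:
C(11, 7) = 330.

330


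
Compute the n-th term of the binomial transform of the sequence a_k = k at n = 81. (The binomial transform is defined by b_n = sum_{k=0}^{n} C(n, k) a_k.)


With a_k = k, b_n = sum_{k=0}^{n} C(n, k) k. Using k * C(n, k) = n * C(n-1, k-1) gives b_n = n * sum_{k>=1} C(n-1, k-1) = n * 2^(n-1).
For n = 81: 81 * 2^80 = 81 * 1208925819614629174706176 = 97922991388784963151200256.

97922991388784963151200256


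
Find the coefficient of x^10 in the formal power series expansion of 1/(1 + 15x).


Write 1/(1 + c x) = 1/(1 - (-c) x) and apply the geometric-series identity
1/(1 - y) = sum_{k>=0} y^k to get 1/(1 + c x) = sum_{k>=0} (-c)^k x^k.
So the coefficient of x^k is (-c)^k = (-1)^k * c^k.
Here c = 15 and k = 10:
(-15)^10 = 1 * 576650390625 = 576650390625

576650390625


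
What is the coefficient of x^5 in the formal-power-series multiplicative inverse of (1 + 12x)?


The inverse is 1/(1 + 12x). Apply the geometric identity 1/(1 - y) = sum_{k>=0} y^k with y = -12x:
1/(1 + 12x) = sum_{k>=0} (-12)^k x^k.
So the coefficient of x^5 is (-12)^5 = -248832.

-248832


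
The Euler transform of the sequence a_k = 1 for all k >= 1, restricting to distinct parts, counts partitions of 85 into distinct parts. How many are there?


Partitions of 85 into distinct parts can be computed via generating function.
Product (1+x)(1+x^2)(1+x^3)...
The coefficient of x^85 = 121792

121792


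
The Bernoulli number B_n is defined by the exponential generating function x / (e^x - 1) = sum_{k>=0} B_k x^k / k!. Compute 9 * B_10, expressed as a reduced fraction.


Bernoulli numbers can also be computed recursively via B_0 = 1 and sum_{j=0}^{m} C(m+1, j) B_j = 0 for m >= 1. Odd-index Bernoulli numbers vanish for k >= 3.
Computing B_10 = 5/66, so 9 * B_10 = 9 * 5/66 = 15/22.

15/22


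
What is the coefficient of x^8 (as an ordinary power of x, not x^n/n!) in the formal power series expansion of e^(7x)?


The exponential series is e^y = sum_{k>=0} y^k / k!. Substituting y = 7x gives
e^(7x) = sum_{k>=0} 7^k x^k / k!.
So the coefficient of x^n is a^n/n! with a = 7, n = 8:
7^8 / 8! = 5764801/40320 = 823543/5760

823543/5760


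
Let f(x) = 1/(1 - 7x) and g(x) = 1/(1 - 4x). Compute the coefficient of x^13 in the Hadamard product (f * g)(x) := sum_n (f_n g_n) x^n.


f has coefficients f_k = 7^k and g has coefficients g_k = 4^k, so the Hadamard product has coefficient (f*g)_k = 7^k * 4^k = 28^k.
For k = 13: 28^13 = 6502111422497947648.

6502111422497947648


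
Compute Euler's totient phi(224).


phi(n) counts integers in [1, n] coprime to n. Using the multiplicative formula phi(n) = n * prod_{p | n} (1 - 1/p):
224 = 2^5 * 7, so
phi(224) = 224 * (1 - 1/2) * (1 - 1/7) = 96.

96


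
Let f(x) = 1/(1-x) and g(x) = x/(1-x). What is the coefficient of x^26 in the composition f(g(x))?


First simplify the composition: f(g(x)) = 1/(1 - x/(1-x)) = (1-x)/((1-x) - x) = (1-x)/(1-2x).
Now extract the coefficient. Write (1-x)/(1-2x) = 1/(1-2x) - x/(1-2x).
The coefficient of x^n in 1/(1-2x) is 2^n, and in x/(1-2x) is 2^(n-1) (for n >= 1).
So the coefficient of x^26 is 2^26 - 2^25 = 67108864 - 33554432 = 33554432.

33554432


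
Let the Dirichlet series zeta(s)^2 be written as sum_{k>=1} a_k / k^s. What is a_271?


The Dirichlet convolution of the constant function 1 with itself gives (1 * 1)(k) = sum_{d | k} 1 = d(k), the number of positive divisors of k.
Since zeta(s) = sum_{k>=1} 1/k^s, we have zeta(s)^2 = sum_{k>=1} d(k)/k^s, so a_k = d(k).
For k = 271: the divisors are 1, 271.
Count = 2.

2


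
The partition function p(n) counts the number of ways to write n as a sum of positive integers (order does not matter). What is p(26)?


Using the generating function prod_{k>=1} 1/(1-x^k), we compute p(26).
By dynamic programming over parts 1 through 26:
p(26) = 2436

2436


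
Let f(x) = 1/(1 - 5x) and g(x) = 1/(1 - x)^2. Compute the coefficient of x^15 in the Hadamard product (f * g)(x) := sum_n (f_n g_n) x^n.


f has coefficients f_k = 5^k. For g = 1/(1 - x)^2 the coefficient is g_k = C(k + 1, 1) = k + 1. The Hadamard coefficient is (f * g)_k = 5^k * (k + 1).
For k = 15: 5^15 * 16 = 30517578125 * 16 = 488281250000.

488281250000


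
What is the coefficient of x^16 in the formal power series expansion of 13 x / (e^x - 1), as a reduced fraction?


The exponential generating function for Bernoulli numbers is
x / (e^x - 1) = sum_{k>=0} B_k x^k / k!.
So the coefficient of x^16 in 13 x / (e^x - 1) is 13 B_16 / 16!.
Computing: B_16 = -3617/510, 16! = 20922789888000, giving
13 * -3617/510 / 20922789888000 = -3617/820817141760000.

-3617/820817141760000


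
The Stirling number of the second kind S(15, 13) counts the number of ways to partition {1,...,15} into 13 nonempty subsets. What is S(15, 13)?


Using the explicit formula S(n,k) = (1/k!) sum_{j=0}^{k} (-1)^(k-j) C(k,j) j^n:
S(15, 13) = 4550
Equivalently, S(n,k) is n! times the coefficient of x^n in the EGF (e^x - 1)^k / k!.

4550


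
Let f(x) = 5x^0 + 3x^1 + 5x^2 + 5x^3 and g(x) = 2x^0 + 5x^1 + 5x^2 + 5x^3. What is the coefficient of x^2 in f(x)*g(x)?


Cauchy product at x^2:
5*5 + 3*5 + 5*2
= 50

50


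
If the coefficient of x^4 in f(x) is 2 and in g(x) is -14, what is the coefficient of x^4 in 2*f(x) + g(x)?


Scalar multiplication scales coefficients: 2 * 2 = 4.
Then add the g coefficient: 4 + -14
= -10

-10


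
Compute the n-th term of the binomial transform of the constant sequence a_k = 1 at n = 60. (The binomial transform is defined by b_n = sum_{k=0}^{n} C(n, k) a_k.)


With a_k = 1 for all k, b_n = sum_{k=0}^{n} C(n, k) = 2^n by the binomial theorem.
For n = 60: 2^60 = 1152921504606846976.

1152921504606846976


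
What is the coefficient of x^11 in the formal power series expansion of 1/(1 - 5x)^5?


The general identity 1/(1 - c x)^r = sum_{k>=0} c^k C(k + r - 1, r - 1) x^k follows by substituting y = c x into 1/(1 - y)^r = sum_{k>=0} C(k + r - 1, r - 1) y^k.
For c = 5, r = 5, k = 11:
5^11 * C(15, 4) = 48828125 * 1365 = 66650390625.

66650390625


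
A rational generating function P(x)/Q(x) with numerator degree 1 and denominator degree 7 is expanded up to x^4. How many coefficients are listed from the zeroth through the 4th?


Expanding up to x^4 gives the coefficients for x^0, x^1, ..., x^4.
That is 4 + 1 = 5 coefficients in total.

5


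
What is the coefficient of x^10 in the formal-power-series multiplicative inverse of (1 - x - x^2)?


Let the inverse be f(x) = sum_{k>=0} a_k x^k. From f(x) * (1 - x - x^2) = 1 and matching coefficients:
 x^0: a_0 = 1.
 x^1: a_1 - a_0 = 0, so a_1 = 1.
 x^k (k >= 2): a_k - a_{k-1} - a_{k-2} = 0, i.e. a_k = a_{k-1} + a_{k-2}.
This is the Fibonacci-type recurrence shifted so that a_0 = a_1 = 1.
Iterating: a_0=1, a_1=1, a_2=2, a_3=3, a_4=5, a_5=8, a_6=13, a_7=21, a_8=34, a_9=55, ...
a_10 = 89.

89


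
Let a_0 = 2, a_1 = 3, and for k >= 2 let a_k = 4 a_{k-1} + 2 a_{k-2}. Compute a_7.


Iterating the recurrence forward:
a_0 = 2
a_1 = 3
a_2 = 4*3 + 2*2 = 16
a_3 = 4*16 + 2*3 = 70
a_4 = 4*70 + 2*16 = 312
a_5 = 4*312 + 2*70 = 1388
a_6 = 4*1388 + 2*312 = 6176
a_7 = 4*6176 + 2*1388 = 27480
So a_7 = 27480.

27480


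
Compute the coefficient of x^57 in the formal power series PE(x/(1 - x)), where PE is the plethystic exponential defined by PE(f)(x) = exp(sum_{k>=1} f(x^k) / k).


For f(x) = x/(1 - x) we have
sum_{k>=1} f(x^k) / k = sum_{k>=1} (1/k) * x^k / (1 - x^k) = sum_{k, m >= 1} x^(k m) / k,
which after exponentiating simplifies to
PE(x/(1 - x)) = prod_{k>=1} 1 / (1 - x^k).
This is the generating function for the partition function p(n), so the coefficient of x^57 is p(57).
Computing p(57) by dynamic programming over parts 1, 2, ..., 57: p(57) = 614154.

614154


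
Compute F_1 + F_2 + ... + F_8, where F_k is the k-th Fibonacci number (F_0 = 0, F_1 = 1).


Use the identity sum_{k=0}^{N} F_k = F_{N+2} - 1 (which follows from F_{k+2} - F_{k+1} = F_k). Then
sum_{k=1}^{8} F_k = (F_{10} - 1) - (F_{2} - 1) = F_{10} - F_{2}.
Computing: F_{10} = 55, F_{2} = 1, so
Sum = 55 - 1 = 54.

54


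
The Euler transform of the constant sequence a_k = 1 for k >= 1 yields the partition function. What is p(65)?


The Euler transform converts the sequence a_k = 1 into the number of integer partitions.
Using the recurrence or dynamic programming:
p(65) = 2012558

2012558


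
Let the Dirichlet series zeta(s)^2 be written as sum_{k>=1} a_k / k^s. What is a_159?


The Dirichlet convolution of the constant function 1 with itself gives (1 * 1)(k) = sum_{d | k} 1 = d(k), the number of positive divisors of k.
Since zeta(s) = sum_{k>=1} 1/k^s, we have zeta(s)^2 = sum_{k>=1} d(k)/k^s, so a_k = d(k).
For k = 159: the divisors are 1, 3, 53, 159.
Count = 4.

4


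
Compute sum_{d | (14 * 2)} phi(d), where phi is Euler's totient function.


First, 14 * 2 = 28. One classical identity is sum_{d | n} phi(d) = n (each k in [1, n] has a unique gcd with n, and among the k's with gcd(k, n) = n/d there are phi(d) of them). So the sum equals 28. We also verify directly:
Divisors of 28: 1, 2, 4, 7, 14, 28.
phi values: 1, 1, 2, 6, 6, 12.
Sum = 28.

28


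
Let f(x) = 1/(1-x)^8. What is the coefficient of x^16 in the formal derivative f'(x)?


Differentiate: d/dx [ 1/(1-x)^r ] = r / (1-x)^(r+1).
Here r = 8, so f'(x) = 8 / (1-x)^9.
The expansion of 1/(1-x)^(r+1) has coefficient of x^n equal to C(n+r, r).
So the coefficient of x^16 in f'(x) is
8 * C(24, 8) = 8 * 735471 = 5883768

5883768


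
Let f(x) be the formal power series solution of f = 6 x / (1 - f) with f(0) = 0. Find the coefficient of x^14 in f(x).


Apply Lagrange inversion: f = 6 x * phi(f) with phi(t) = 1/(1 - t), so
[x^n] f = 6^n * (1/n) [t^(n-1)] phi(t)^n = 6^n * (1/n) [t^(n-1)] (1 - t)^(-n) = 6^n * (1/n) C(2n - 2, n - 1) = 6^n * C_{n-1}.
For n = 14: C_13 = C(26, 13) / 14 = 10400600/14 = 742900.
With the 6^14 = 78364164096 factor, the coefficient is 78364164096 * 742900 = 58216737506918400.

58216737506918400


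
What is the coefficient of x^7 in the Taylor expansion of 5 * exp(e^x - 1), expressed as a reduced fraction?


exp(e^x - 1) = sum_{k>=0} Bell_k x^k / k!, where Bell_k is the k-th Bell number.
So the coefficient of x^7 is 5 * Bell_7 / 7!.
Computing: Bell_7 = 877 and 7! = 5040, giving
5 * 877/5040 = 877/1008.

877/1008


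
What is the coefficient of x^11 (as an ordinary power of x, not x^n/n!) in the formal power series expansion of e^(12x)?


The exponential series is e^y = sum_{k>=0} y^k / k!. Substituting y = 12x gives
e^(12x) = sum_{k>=0} 12^k x^k / k!.
So the coefficient of x^n is a^n/n! with a = 12, n = 11:
12^11 / 11! = 743008370688/39916800 = 35831808/1925

35831808/1925


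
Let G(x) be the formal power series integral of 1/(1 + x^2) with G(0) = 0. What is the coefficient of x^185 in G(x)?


1/(1 + x^2) = sum_{j>=0} (-1)^j x^(2j). Integrating termwise with G(0) = 0:
G(x) = sum_{j>=0} (-1)^j x^(2j+1) / (2j+1) = arctan(x).
Only odd powers are nonzero. For x^185 write 185 = 2*92 + 1, giving
(-1)^92 / 185 = 1/185 = 1/185.

1/185
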